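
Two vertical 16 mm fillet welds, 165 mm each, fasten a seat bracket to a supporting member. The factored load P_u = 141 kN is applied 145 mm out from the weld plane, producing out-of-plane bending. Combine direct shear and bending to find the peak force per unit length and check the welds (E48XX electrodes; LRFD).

f_max ≈ 2290 N/mm; adequate

E48XX → F_EXX = 480 MPa.
L_w = 2 × 165 = 330 mm; section modulus (unit throat) S = 2 × L²/6 = 9075 mm².
Direct shear f_v = P/L_w = 141×10³/330 = 427.3 N/mm.
Moment M = P × e = 141×10³ × 145 = 20445000 N·mm; bending f_b = M/S = 2253 N/mm.
f_max = √(f_v² + f_b²) = √(427.3² + 2253²) = 2293 N/mm.
φr_n = 0.75 × 0.6 × 480 × (0.707 × 16) = 2443 N/mm → adequate.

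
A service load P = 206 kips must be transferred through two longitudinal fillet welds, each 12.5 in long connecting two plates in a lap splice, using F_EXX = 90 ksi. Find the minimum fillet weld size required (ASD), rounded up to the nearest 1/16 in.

w = 7/16 in

Total weld length L = 25 in.
Required throat t_e = P × Ω / (0.6 F_EXX × L) = 206 × 2.0 / (0.6 × 90 × 25) = 0.3052 in.
Required leg w = t_e / 0.707 = 0.4317 in → use 7/16 in.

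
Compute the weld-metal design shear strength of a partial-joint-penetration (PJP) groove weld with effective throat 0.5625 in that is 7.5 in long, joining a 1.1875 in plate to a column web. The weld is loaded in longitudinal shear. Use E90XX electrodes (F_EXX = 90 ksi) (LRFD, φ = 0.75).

φR_n ≈ 171 kip

Effective throat (given) t_e = 0.5625 in.
A_we = 0.5625 × 7.5 = 4.219 in².
F_nw = 0.6 F_EXX = 54 ksi.
φR_n = 0.75 × 54 × 4.219 = 170.9 kip.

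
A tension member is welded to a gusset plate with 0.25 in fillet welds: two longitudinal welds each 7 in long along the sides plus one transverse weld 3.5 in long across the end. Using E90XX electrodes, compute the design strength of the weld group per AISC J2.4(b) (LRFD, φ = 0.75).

φR_n ≈ 125 kips

E90XX → F_EXX = 90 ksi.
t_e = 0.707 × 0.25 = 0.1767 in.
R_nwl = 0.6 × 90 × 0.1767 × 14 = 133.6 kips (longitudinal, 2 welds).
R_nwt = 0.6 × 90 × 0.1767 × 3.5 = 33.41 kips (transverse, base value).
(i) R_nwl + R_nwt = 167 kips; (ii) 0.85 R_nwl + 1.5 R_nwt = 163.7 kips.
R_n = max = 167 kips [governs: (i)]; φR_n = 125.3 kips.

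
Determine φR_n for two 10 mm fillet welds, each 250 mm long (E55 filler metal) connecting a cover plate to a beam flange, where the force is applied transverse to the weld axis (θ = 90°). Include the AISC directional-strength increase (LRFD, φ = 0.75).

E55XX → F_EXX = 550 MPa.
t_e = 0.707 × 10 = 7.07 mm; A_we = 7.07 × 500 = 3535 mm².
Directional factor: 1.0 + 0.5 sin^1.5(90°) = 1.5.
F_nw = 0.6 × 550 × 1.5 = 495 MPa.
φR_n = 0.75 × 495 × 3535 × 10⁻³ = 1312 kN.

φR_n ≈ 1310 kN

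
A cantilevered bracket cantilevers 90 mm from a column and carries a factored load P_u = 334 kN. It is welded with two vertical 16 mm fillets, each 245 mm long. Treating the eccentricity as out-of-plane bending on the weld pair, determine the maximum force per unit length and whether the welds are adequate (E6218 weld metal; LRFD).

E62XX → F_EXX = 620 MPa.
L_w = 2 × 245 = 490 mm; section modulus (unit throat) S = 2 × L²/6 = 20010 mm².
Direct shear f_v = P/L_w = 334×10³/490 = 681.6 N/mm.
Moment M = P × e = 334×10³ × 90 = 30060000 N·mm; bending f_b = M/S = 1502 N/mm.
f_max = √(f_v² + f_b²) = √(681.6² + 1502²) = 1650 N/mm.
φr_n = 0.75 × 0.6 × 620 × (0.707 × 16) = 3156 N/mm → adequate.

f_max ≈ 1650 N/mm; adequate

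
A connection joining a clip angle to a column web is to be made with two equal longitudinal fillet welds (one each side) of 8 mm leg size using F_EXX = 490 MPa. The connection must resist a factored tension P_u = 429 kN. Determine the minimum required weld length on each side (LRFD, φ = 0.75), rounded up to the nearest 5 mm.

L = 175 mm on each side

Throat t_e = 0.707 × 8 = 5.656 mm.
φr_n = 0.75 × 0.6 × 490 × 5.656 × 10⁻³ = 1.247 kN/mm.
L_req = P_u / φr_n = 429 / 1.247 = 344 mm total.
Per side: 344 / 2 = 172 mm.
Round up → use L = 175 mm on each side.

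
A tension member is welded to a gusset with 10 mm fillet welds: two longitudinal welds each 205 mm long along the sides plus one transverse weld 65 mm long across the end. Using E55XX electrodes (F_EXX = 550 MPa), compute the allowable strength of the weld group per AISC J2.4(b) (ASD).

R_n/Ω ≈ 554 kN

t_e = 0.707 × 10 = 7.07 mm.
R_nwl = 0.6 × 550 × 7.07 × 410 × 10⁻³ = 956.6 kN (longitudinal, 2 welds).
R_nwt = 0.6 × 550 × 7.07 × 65 × 10⁻³ = 151.7 kN (transverse, base value).
(i) R_nwl + R_nwt = 1108 kN; (ii) 0.85 R_nwl + 1.5 R_nwt = 1041 kN.
R_n = max = 1108 kN [governs: (i)]; R_n/Ω = 554.1 kN.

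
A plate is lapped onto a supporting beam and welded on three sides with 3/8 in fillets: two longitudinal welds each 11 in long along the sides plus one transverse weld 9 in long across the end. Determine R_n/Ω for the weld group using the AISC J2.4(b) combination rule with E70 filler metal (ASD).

R_n/Ω ≈ 179 kips

E70XX → F_EXX = 70 ksi.
t_e = 0.707 × 0.375 = 0.2651 in.
R_nwl = 0.6 × 70 × 0.2651 × 22 = 245 kips (longitudinal, 2 welds).
R_nwt = 0.6 × 70 × 0.2651 × 9 = 100.2 kips (transverse, base value).
(i) R_nwl + R_nwt = 345.2 kips; (ii) 0.85 R_nwl + 1.5 R_nwt = 358.6 kips.
R_n = max = 358.6 kips [governs: (ii)]; R_n/Ω = 179.3 kips.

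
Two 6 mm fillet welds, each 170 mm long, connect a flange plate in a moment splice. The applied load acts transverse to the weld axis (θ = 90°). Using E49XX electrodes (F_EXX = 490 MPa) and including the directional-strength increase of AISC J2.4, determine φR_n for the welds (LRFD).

t_e = 0.707 × 6 = 4.242 mm; A_we = 4.242 × 340 = 1442 mm².
Directional factor: 1.0 + 0.5 sin^1.5(90°) = 1.5.
F_nw = 0.6 × 490 × 1.5 = 441 MPa.
φR_n = 0.75 × 441 × 1442 × 10⁻³ = 477 kN.

φR_n ≈ 477 kN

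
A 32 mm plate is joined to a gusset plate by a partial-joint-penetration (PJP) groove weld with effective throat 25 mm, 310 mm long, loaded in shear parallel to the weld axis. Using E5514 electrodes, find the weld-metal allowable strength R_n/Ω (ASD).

R_n/Ω ≈ 1280 kN

E55XX → F_EXX = 550 MPa.
Effective throat (given) t_e = 25 mm.
A_we = 25 × 310 = 7750 mm².
F_nw = 0.6 F_EXX = 330 MPa.
R_n/Ω = (330 × 7750) / 2.0 × 10⁻³ = 1279 kN.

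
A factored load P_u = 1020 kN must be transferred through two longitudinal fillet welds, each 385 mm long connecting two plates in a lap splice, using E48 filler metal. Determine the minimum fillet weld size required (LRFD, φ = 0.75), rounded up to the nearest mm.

w = 9 mm

E48XX → F_EXX = 480 MPa.
Total weld length L = 770 mm.
Required throat t_e = P_u / (φ × 0.6 F_EXX × L) = 1020 / (0.75 × 0.6 × 480 × 770 × 10⁻³) = 6.133 mm.
Required leg w = t_e / 0.707 = 8.674 mm → use 9 mm.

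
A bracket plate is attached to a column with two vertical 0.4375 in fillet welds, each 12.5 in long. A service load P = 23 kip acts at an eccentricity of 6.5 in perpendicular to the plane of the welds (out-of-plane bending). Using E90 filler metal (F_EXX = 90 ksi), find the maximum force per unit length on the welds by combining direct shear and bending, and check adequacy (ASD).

L_w = 2 × 12.5 = 25 in; section modulus (unit throat) S = 2 × L²/6 = 52.08 in².
Direct shear f_v = P/L_w = 23/25 = 0.92 kip/in.
Moment M = P × e = 23 × 6.5 = 149.5 kip·in; bending f_b = M/S = 2.87 kip/in.
f_max = √(f_v² + f_b²) = √(0.92² + 2.87²) = 3.014 kip/in.
r_n/Ω = (1/2.0) × 0.6 × 90 × (0.707 × 0.4375) = 8.351 kip/in → adequate.

f_max ≈ 3.01 kip/in; adequate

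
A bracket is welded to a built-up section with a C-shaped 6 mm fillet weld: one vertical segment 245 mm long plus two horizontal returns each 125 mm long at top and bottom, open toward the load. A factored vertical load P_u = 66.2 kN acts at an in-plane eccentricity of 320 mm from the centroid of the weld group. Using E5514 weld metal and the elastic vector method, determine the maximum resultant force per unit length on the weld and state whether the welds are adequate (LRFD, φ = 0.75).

E55XX → F_EXX = 550 MPa.
Total weld length L_w = 495 mm. Treat welds as unit-width lines.
Centroid: x̄ = 2×125×62.5 / 495 = 31.57 mm from the vertical weld.
Polar moment about centroid: J = I_x + I_y = [245³/12 + 2×125×122.5²] + [245×31.57² + 2(125³/12 + 125×30.93²)] = 5786000 mm³.
Direct shear f_v = P/L_w = 66.2×10³ / 495 = 133.7 N/mm (vertical).
Torsion M = P·e = 66.2×10³ × 320 = 21184000 N·mm.
Critical point at (x, y) = (93.43, 122.5) from centroid. f_tx = M·y/J = 448.5 N/mm; f_ty = M·x/J = 342.1 N/mm.
Resultant f_max = √[f_tx² + (f_v + f_ty)²] = √[448.5² + (133.7 + 342.1)²] = 653.9 N/mm.
Capacity per unit length: φr_n = 0.75 × 0.6 × 550 × (0.707 × 6) = 1050 N/mm.
653.9 ≤ 1050 → adequate.

f_max ≈ 654 N/mm; adequate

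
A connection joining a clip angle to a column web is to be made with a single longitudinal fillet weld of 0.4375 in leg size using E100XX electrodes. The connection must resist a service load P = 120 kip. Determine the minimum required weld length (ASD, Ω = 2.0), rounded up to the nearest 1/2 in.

E100XX → F_EXX = 100 ksi.
Throat t_e = 0.707 × 0.4375 = 0.3093 in.
r_n/Ω = (0.6 × 100 × 0.3093) / 2.0 = 9.279 kip/in.
L_req = P / (r_n/Ω) = 120 / 9.279 = 12.93 in total.
Round up → use L = 13 in.

L = 13 in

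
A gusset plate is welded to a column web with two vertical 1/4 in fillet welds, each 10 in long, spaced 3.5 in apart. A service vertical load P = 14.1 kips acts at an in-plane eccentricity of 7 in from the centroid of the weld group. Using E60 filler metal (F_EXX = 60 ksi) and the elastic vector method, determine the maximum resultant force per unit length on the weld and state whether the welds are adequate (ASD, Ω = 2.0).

f_max ≈ 2.61 kip/in; adequate

Total weld length L_w = 20 in. Treat welds as unit-width lines.
Polar moment about centroid: J = 2[d³/12 + d(b/2)²] = 2[10³/12 + 10×1.75²] = 227.9 in³.
Direct shear f_v = P/L_w = 14.1 / 20 = 0.705 kip/in (vertical).
Torsion M = P·e = 14.1 × 7 = 98.7 kip·in.
Critical point at (x, y) = (1.75, 5) from centroid. f_tx = M·y/J = 2.165 kip/in; f_ty = M·x/J = 0.7578 kip/in.
Resultant f_max = √[f_tx² + (f_v + f_ty)²] = √[2.165² + (0.705 + 0.7578)²] = 2.613 kip/in.
Capacity per unit length: r_n/Ω = (1/2.0) × 0.6 × 60 × (0.707 × 0.25) = 3.181 kip/in.
2.613 ≤ 3.181 → adequate.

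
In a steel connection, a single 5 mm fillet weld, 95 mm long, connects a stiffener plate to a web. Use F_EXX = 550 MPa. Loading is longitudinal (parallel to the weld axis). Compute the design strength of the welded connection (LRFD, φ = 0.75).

Effective throat t_e = 0.707 × 5 = 3.535 mm.
Total length L = 95 mm; A_we = 3.535 × 95 = 335.8 mm².
F_nw = 0.6 F_EXX = 0.6 × 550 = 330 MPa.
φR_n = 0.75 × 330 × 335.8 × 10⁻³ = 83.12 kN.

φR_n ≈ 83.1 kN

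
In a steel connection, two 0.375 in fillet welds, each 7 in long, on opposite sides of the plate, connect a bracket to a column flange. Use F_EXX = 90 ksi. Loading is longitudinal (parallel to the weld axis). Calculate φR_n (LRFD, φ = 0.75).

Effective throat t_e = 0.707 × 0.375 = 0.2651 in.
Total length L = 14 in; A_we = 0.2651 × 14 = 3.712 in².
F_nw = 0.6 F_EXX = 0.6 × 90 = 54 ksi.
φR_n = 0.75 × 54 × 3.712 = 150.3 kips.

φR_n ≈ 150 kips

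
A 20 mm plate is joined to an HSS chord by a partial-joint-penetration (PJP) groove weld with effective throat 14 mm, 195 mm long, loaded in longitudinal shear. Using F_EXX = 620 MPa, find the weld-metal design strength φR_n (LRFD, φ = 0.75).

Effective throat (given) t_e = 14 mm.
A_we = 14 × 195 = 2730 mm².
F_nw = 0.6 F_EXX = 372 MPa.
φR_n = 0.75 × 372 × 2730 × 10⁻³ = 761.7 kN.

φR_n ≈ 762 kN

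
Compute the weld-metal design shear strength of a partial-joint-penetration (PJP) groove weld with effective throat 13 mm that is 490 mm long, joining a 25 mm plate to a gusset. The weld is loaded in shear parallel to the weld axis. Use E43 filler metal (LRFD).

φR_n ≈ 1230 kN

E43XX → F_EXX = 430 MPa.
Effective throat (given) t_e = 13 mm.
A_we = 13 × 490 = 6370 mm².
F_nw = 0.6 F_EXX = 258 MPa.
φR_n = 0.75 × 258 × 6370 × 10⁻³ = 1233 kN.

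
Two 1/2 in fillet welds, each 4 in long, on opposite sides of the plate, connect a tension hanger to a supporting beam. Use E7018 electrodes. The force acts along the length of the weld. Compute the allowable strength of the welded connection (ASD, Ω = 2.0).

E70XX → F_EXX = 70 ksi.
Effective throat t_e = 0.707 × 0.5 = 0.3535 in.
Total length L = 8 in; A_we = 0.3535 × 8 = 2.828 in².
F_nw = 0.6 F_EXX = 0.6 × 70 = 42 ksi.
R_n = 42 × 2.828 = 118.8 kips; R_n/Ω = 118.8/2.0 = 59.39 kips.

R_n/Ω ≈ 59.4 kips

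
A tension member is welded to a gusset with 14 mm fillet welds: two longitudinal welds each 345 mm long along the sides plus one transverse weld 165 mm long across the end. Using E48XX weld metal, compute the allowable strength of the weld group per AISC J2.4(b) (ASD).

R_n/Ω ≈ 1220 kN

E48XX → F_EXX = 480 MPa.
t_e = 0.707 × 14 = 9.898 mm.
R_nwl = 0.6 × 480 × 9.898 × 690 × 10⁻³ = 1967 kN (longitudinal, 2 welds).
R_nwt = 0.6 × 480 × 9.898 × 165 × 10⁻³ = 470.4 kN (transverse, base value).
(i) R_nwl + R_nwt = 2437 kN; (ii) 0.85 R_nwl + 1.5 R_nwt = 2377 kN.
R_n = max = 2437 kN [governs: (i)]; R_n/Ω = 1219 kN.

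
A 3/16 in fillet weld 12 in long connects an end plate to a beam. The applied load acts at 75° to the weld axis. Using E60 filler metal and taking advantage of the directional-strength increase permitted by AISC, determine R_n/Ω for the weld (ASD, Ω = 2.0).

E60XX → F_EXX = 60 ksi.
t_e = 0.707 × 0.1875 = 0.1326 in; A_we = 0.1326 × 12 = 1.591 in².
Directional factor: 1.0 + 0.5 sin^1.5(75°) = 1.475.
F_nw = 0.6 × 60 × 1.475 = 53.09 ksi.
R_n/Ω = (53.09 × 1.591) / 2.0 = 42.22 kip.

R_n/Ω ≈ 42.2 kip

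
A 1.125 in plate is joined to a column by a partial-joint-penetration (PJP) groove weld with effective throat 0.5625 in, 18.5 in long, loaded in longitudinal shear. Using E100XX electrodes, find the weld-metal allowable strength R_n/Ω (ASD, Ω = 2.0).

E100XX → F_EXX = 100 ksi.
Effective throat (given) t_e = 0.5625 in.
A_we = 0.5625 × 18.5 = 10.41 in².
F_nw = 0.6 F_EXX = 60 ksi.
R_n/Ω = (60 × 10.41) / 2.0 = 312.2 kip.

R_n/Ω ≈ 312 kip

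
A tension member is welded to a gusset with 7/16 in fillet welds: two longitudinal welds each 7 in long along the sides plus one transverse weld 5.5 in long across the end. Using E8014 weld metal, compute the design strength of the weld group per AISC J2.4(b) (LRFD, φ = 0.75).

E80XX → F_EXX = 80 ksi.
t_e = 0.707 × 0.4375 = 0.3093 in.
R_nwl = 0.6 × 80 × 0.3093 × 14 = 207.9 kips (longitudinal, 2 welds).
R_nwt = 0.6 × 80 × 0.3093 × 5.5 = 81.66 kips (transverse, base value).
(i) R_nwl + R_nwt = 289.5 kips; (ii) 0.85 R_nwl + 1.5 R_nwt = 299.2 kips.
R_n = max = 299.2 kips [governs: (ii)]; φR_n = 224.4 kips.

φR_n ≈ 224 kips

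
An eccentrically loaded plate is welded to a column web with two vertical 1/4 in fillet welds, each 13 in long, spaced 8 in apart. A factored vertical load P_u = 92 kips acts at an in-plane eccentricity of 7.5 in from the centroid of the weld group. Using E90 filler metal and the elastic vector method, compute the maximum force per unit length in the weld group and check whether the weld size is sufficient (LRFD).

f_max ≈ 9.1 kip/in; NOT adequate

E90XX → F_EXX = 90 ksi.
Total weld length L_w = 26 in. Treat welds as unit-width lines.
Polar moment about centroid: J = 2[d³/12 + d(b/2)²] = 2[13³/12 + 13×4²] = 782.2 in³.
Direct shear f_v = P/L_w = 92 / 26 = 3.538 kip/in (vertical).
Torsion M = P·e = 92 × 7.5 = 690 kip·in.
Critical point at (x, y) = (4, 6.5) from centroid. f_tx = M·y/J = 5.734 kip/in; f_ty = M·x/J = 3.529 kip/in.
Resultant f_max = √[f_tx² + (f_v + f_ty)²] = √[5.734² + (3.538 + 3.529)²] = 9.101 kip/in.
Capacity per unit length: φr_n = 0.75 × 0.6 × 90 × (0.707 × 0.25) = 7.158 kip/in.
9.101 > 7.158 → NOT adequate.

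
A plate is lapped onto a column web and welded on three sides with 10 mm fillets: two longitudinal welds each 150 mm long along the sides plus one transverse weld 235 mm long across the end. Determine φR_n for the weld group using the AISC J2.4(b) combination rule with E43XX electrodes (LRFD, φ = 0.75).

E43XX → F_EXX = 430 MPa.
t_e = 0.707 × 10 = 7.07 mm.
R_nwl = 0.6 × 430 × 7.07 × 300 × 10⁻³ = 547.2 kN (longitudinal, 2 welds).
R_nwt = 0.6 × 430 × 7.07 × 235 × 10⁻³ = 428.7 kN (transverse, base value).
(i) R_nwl + R_nwt = 975.9 kN; (ii) 0.85 R_nwl + 1.5 R_nwt = 1108 kN.
R_n = max = 1108 kN [governs: (ii)]; φR_n = 831.1 kN.

φR_n ≈ 831 kN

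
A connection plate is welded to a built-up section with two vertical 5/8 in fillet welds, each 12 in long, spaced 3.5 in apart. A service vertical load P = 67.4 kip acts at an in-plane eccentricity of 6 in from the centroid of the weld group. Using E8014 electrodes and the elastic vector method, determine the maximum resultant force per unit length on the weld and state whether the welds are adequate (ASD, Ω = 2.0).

f_max ≈ 8.23 kip/in; adequate

E80XX → F_EXX = 80 ksi.
Total weld length L_w = 24 in. Treat welds as unit-width lines.
Polar moment about centroid: J = 2[d³/12 + d(b/2)²] = 2[12³/12 + 12×1.75²] = 361.5 in³.
Direct shear f_v = P/L_w = 67.4 / 24 = 2.808 kip/in (vertical).
Torsion M = P·e = 67.4 × 6 = 404.4 kip·in.
Critical point at (x, y) = (1.75, 6) from centroid. f_tx = M·y/J = 6.712 kip/in; f_ty = M·x/J = 1.958 kip/in.
Resultant f_max = √[f_tx² + (f_v + f_ty)²] = √[6.712² + (2.808 + 1.958)²] = 8.232 kip/in.
Capacity per unit length: r_n/Ω = (1/2.0) × 0.6 × 80 × (0.707 × 0.625) = 10.6 kip/in.
8.232 ≤ 10.6 → adequate.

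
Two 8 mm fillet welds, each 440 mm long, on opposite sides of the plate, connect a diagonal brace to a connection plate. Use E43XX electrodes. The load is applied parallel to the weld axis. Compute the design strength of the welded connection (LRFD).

φR_n ≈ 963 kN

E43XX → F_EXX = 430 MPa.
Effective throat t_e = 0.707 × 8 = 5.656 mm.
Total length L = 880 mm; A_we = 5.656 × 880 = 4977 mm².
F_nw = 0.6 F_EXX = 0.6 × 430 = 258 MPa.
φR_n = 0.75 × 258 × 4977 × 10⁻³ = 963.1 kN.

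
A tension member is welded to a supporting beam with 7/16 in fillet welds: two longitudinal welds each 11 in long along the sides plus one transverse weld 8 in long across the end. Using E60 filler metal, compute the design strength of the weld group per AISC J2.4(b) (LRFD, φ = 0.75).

φR_n ≈ 256 kip

E60XX → F_EXX = 60 ksi.
t_e = 0.707 × 0.4375 = 0.3093 in.
R_nwl = 0.6 × 60 × 0.3093 × 22 = 245 kip (longitudinal, 2 welds).
R_nwt = 0.6 × 60 × 0.3093 × 8 = 89.08 kip (transverse, base value).
(i) R_nwl + R_nwt = 334.1 kip; (ii) 0.85 R_nwl + 1.5 R_nwt = 341.9 kip.
R_n = max = 341.9 kip [governs: (ii)]; φR_n = 256.4 kip.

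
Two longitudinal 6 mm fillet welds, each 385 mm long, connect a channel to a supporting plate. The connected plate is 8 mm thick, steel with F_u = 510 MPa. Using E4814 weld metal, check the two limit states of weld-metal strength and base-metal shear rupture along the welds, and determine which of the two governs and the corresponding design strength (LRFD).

φR_n ≈ 706 kN (weld metal governs)

E48XX → F_EXX = 480 MPa.
t_e = 0.707 × 6 = 4.242 mm; L = 770 mm.
Weld metal: φR_n = 0.75 × 0.6 × 480 × 4.242 × 770 × 10⁻³ = 705.5 kN.
Base metal (shear rupture): φR_n = 0.75 × 0.6 × 510 × 8 × 770 × 10⁻³ = 1414 kN.
Governing: weld metal.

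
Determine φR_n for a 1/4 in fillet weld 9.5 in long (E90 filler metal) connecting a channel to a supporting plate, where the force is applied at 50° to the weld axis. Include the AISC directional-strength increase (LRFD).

φR_n ≈ 90.8 kips

E90XX → F_EXX = 90 ksi.
t_e = 0.707 × 0.25 = 0.1767 in; A_we = 0.1767 × 9.5 = 1.679 in².
Directional factor: 1.0 + 0.5 sin^1.5(50°) = 1.335.
F_nw = 0.6 × 90 × 1.335 = 72.1 ksi.
φR_n = 0.75 × 72.1 × 1.679 = 90.8 kips.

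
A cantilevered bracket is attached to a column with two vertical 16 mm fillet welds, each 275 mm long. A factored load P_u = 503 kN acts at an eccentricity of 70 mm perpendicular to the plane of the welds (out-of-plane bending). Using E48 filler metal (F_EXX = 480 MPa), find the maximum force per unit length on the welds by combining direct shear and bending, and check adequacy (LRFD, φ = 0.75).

L_w = 2 × 275 = 550 mm; section modulus (unit throat) S = 2 × L²/6 = 25210 mm².
Direct shear f_v = P/L_w = 503×10³/550 = 914.5 N/mm.
Moment M = P × e = 503×10³ × 70 = 35210000 N·mm; bending f_b = M/S = 1397 N/mm.
f_max = √(f_v² + f_b²) = √(914.5² + 1397²) = 1670 N/mm.
φr_n = 0.75 × 0.6 × 480 × (0.707 × 16) = 2443 N/mm → adequate.

f_max ≈ 1670 N/mm; adequate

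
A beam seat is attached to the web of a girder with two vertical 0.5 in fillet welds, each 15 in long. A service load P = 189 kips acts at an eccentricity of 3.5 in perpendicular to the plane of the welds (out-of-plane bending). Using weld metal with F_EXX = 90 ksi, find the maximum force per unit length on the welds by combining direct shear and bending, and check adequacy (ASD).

L_w = 2 × 15 = 30 in; section modulus (unit throat) S = 2 × L²/6 = 75 in².
Direct shear f_v = P/L_w = 189/30 = 6.3 kip/in.
Moment M = P × e = 189 × 3.5 = 661.5 kip·in; bending f_b = M/S = 8.82 kip/in.
f_max = √(f_v² + f_b²) = √(6.3² + 8.82²) = 10.84 kip/in.
r_n/Ω = (1/2.0) × 0.6 × 90 × (0.707 × 0.5) = 9.544 kip/in → NOT adequate.

f_max ≈ 10.8 kip/in; NOT adequate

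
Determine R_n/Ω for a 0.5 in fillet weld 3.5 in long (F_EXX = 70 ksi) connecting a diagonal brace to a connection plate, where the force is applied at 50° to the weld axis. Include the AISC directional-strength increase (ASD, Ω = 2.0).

R_n/Ω ≈ 34.7 kip

t_e = 0.707 × 0.5 = 0.3535 in; A_we = 0.3535 × 3.5 = 1.237 in².
Directional factor: 1.0 + 0.5 sin^1.5(50°) = 1.335.
F_nw = 0.6 × 70 × 1.335 = 56.08 ksi.
R_n/Ω = (56.08 × 1.237) / 2.0 = 34.69 kip.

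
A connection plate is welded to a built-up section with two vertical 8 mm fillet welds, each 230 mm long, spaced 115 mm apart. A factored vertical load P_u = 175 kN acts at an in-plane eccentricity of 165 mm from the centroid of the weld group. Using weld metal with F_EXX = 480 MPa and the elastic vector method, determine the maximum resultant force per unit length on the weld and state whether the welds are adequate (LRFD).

Total weld length L_w = 460 mm. Treat welds as unit-width lines.
Polar moment about centroid: J = 2[d³/12 + d(b/2)²] = 2[230³/12 + 230×57.5²] = 3549000 mm³.
Direct shear f_v = P/L_w = 175×10³ / 460 = 380.4 N/mm (vertical).
Torsion M = P·e = 175×10³ × 165 = 28875000 N·mm.
Critical point at (x, y) = (57.5, 115) from centroid. f_tx = M·y/J = 935.7 N/mm; f_ty = M·x/J = 467.9 N/mm.
Resultant f_max = √[f_tx² + (f_v + f_ty)²] = √[935.7² + (380.4 + 467.9)²] = 1263 N/mm.
Capacity per unit length: φr_n = 0.75 × 0.6 × 480 × (0.707 × 8) = 1222 N/mm.
1263 > 1222 → NOT adequate.

f_max ≈ 1260 N/mm; NOT adequate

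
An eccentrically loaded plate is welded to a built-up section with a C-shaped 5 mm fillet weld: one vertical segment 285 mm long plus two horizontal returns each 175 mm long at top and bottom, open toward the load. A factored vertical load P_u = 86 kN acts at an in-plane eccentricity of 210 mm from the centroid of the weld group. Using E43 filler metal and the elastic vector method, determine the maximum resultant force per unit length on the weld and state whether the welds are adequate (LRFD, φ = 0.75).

f_max ≈ 412 N/mm; adequate

E43XX → F_EXX = 430 MPa.
Total weld length L_w = 635 mm. Treat welds as unit-width lines.
Centroid: x̄ = 2×175×87.5 / 635 = 48.23 mm from the vertical weld.
Polar moment about centroid: J = I_x + I_y = [285³/12 + 2×175×142.5²] + [285×48.23² + 2(175³/12 + 175×39.27²)] = 11130000 mm³.
Direct shear f_v = P/L_w = 86×10³ / 635 = 135.4 N/mm (vertical).
Torsion M = P·e = 86×10³ × 210 = 18060000 N·mm.
Critical point at (x, y) = (126.8, 142.5) from centroid. f_tx = M·y/J = 231.2 N/mm; f_ty = M·x/J = 205.7 N/mm.
Resultant f_max = √[f_tx² + (f_v + f_ty)²] = √[231.2² + (135.4 + 205.7)²] = 412.1 N/mm.
Capacity per unit length: φr_n = 0.75 × 0.6 × 430 × (0.707 × 5) = 684 N/mm.
412.1 ≤ 684 → adequate.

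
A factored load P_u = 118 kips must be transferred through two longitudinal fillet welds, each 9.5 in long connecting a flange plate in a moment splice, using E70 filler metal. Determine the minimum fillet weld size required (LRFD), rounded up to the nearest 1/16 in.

w = 5/16 in

E70XX → F_EXX = 70 ksi.
Total weld length L = 19 in.
Required throat t_e = P_u / (φ × 0.6 F_EXX × L) = 118 / (0.75 × 0.6 × 70 × 19) = 0.1972 in.
Required leg w = t_e / 0.707 = 0.2789 in → use 5/16 in.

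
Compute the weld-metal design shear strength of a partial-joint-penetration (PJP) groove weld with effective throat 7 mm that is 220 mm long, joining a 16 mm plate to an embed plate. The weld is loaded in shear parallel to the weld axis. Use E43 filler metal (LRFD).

E43XX → F_EXX = 430 MPa.
Effective throat (given) t_e = 7 mm.
A_we = 7 × 220 = 1540 mm².
F_nw = 0.6 F_EXX = 258 MPa.
φR_n = 0.75 × 258 × 1540 × 10⁻³ = 298 kN.

φR_n ≈ 298 kN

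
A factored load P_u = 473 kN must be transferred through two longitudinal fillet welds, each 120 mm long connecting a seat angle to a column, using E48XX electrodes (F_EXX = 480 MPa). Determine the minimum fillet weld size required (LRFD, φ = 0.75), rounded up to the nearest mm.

Total weld length L = 240 mm.
Required throat t_e = P_u / (φ × 0.6 F_EXX × L) = 473 / (0.75 × 0.6 × 480 × 240 × 10⁻³) = 9.124 mm.
Required leg w = t_e / 0.707 = 12.91 mm → use 13 mm.

w = 13 mm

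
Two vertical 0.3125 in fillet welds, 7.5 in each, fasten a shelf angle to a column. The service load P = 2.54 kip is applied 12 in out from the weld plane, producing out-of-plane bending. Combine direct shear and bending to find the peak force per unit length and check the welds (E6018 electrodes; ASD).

f_max ≈ 1.63 kip/in; adequate

E60XX → F_EXX = 60 ksi.
L_w = 2 × 7.5 = 15 in; section modulus (unit throat) S = 2 × L²/6 = 18.75 in².
Direct shear f_v = P/L_w = 2.54/15 = 0.1693 kip/in.
Moment M = P × e = 2.54 × 12 = 30.48 kip·in; bending f_b = M/S = 1.626 kip/in.
f_max = √(f_v² + f_b²) = √(0.1693² + 1.626²) = 1.634 kip/in.
r_n/Ω = (1/2.0) × 0.6 × 60 × (0.707 × 0.3125) = 3.977 kip/in → adequate.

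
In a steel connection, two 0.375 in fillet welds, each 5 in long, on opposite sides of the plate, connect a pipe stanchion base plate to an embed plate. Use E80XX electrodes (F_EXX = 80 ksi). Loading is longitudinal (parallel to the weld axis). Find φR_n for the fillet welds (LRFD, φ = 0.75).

Effective throat t_e = 0.707 × 0.375 = 0.2651 in.
Total length L = 10 in; A_we = 0.2651 × 10 = 2.651 in².
F_nw = 0.6 F_EXX = 0.6 × 80 = 48 ksi.
φR_n = 0.75 × 48 × 2.651 = 95.45 kips.

φR_n ≈ 95.4 kips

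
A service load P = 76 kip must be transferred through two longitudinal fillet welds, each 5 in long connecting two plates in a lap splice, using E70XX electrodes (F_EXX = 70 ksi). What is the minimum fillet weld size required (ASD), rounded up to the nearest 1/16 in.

w = 9/16 in

Total weld length L = 10 in.
Required throat t_e = P × Ω / (0.6 F_EXX × L) = 76 × 2.0 / (0.6 × 70 × 10) = 0.3619 in.
Required leg w = t_e / 0.707 = 0.5119 in → use 9/16 in.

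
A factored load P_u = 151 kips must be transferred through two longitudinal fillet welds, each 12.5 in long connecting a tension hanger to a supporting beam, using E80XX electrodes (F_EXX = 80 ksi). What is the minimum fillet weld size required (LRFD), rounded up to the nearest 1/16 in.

w = 1/4 in

Total weld length L = 25 in.
Required throat t_e = P_u / (φ × 0.6 F_EXX × L) = 151 / (0.75 × 0.6 × 80 × 25) = 0.1678 in.
Required leg w = t_e / 0.707 = 0.2373 in → use 1/4 in.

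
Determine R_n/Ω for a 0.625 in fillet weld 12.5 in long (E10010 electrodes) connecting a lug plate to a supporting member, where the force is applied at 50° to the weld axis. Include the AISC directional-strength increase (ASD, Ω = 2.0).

R_n/Ω ≈ 221 kip

E100XX → F_EXX = 100 ksi.
t_e = 0.707 × 0.625 = 0.4419 in; A_we = 0.4419 × 12.5 = 5.523 in².
Directional factor: 1.0 + 0.5 sin^1.5(50°) = 1.335.
F_nw = 0.6 × 100 × 1.335 = 80.11 ksi.
R_n/Ω = (80.11 × 5.523) / 2.0 = 221.3 kip.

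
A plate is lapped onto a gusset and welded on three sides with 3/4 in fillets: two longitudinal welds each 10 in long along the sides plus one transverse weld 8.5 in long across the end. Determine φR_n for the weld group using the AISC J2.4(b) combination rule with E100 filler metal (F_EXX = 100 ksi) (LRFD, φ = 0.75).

φR_n ≈ 710 kip

t_e = 0.707 × 0.75 = 0.5302 in.
R_nwl = 0.6 × 100 × 0.5302 × 20 = 636.3 kip (longitudinal, 2 welds).
R_nwt = 0.6 × 100 × 0.5302 × 8.5 = 270.4 kip (transverse, base value).
(i) R_nwl + R_nwt = 906.7 kip; (ii) 0.85 R_nwl + 1.5 R_nwt = 946.5 kip.
R_n = max = 946.5 kip [governs: (ii)]; φR_n = 709.9 kip.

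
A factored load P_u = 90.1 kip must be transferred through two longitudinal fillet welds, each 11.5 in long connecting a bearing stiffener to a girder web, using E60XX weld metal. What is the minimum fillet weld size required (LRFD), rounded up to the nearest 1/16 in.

E60XX → F_EXX = 60 ksi.
Total weld length L = 23 in.
Required throat t_e = P_u / (φ × 0.6 F_EXX × L) = 90.1 / (0.75 × 0.6 × 60 × 23) = 0.1451 in.
Required leg w = t_e / 0.707 = 0.2052 in → use 1/4 in.

w = 1/4 in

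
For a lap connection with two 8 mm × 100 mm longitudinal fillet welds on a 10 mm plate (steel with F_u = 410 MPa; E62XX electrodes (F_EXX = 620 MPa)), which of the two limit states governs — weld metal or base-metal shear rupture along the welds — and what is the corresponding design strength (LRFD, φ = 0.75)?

φR_n ≈ 316 kN (weld metal governs)

t_e = 0.707 × 8 = 5.656 mm; L = 200 mm.
Weld metal: φR_n = 0.75 × 0.6 × 620 × 5.656 × 200 × 10⁻³ = 315.6 kN.
Base metal (shear rupture): φR_n = 0.75 × 0.6 × 410 × 10 × 200 × 10⁻³ = 369 kN.
Governing: weld metal.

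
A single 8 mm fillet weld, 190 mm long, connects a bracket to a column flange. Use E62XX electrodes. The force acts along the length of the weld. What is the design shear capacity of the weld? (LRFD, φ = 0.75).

φR_n ≈ 300 kN

E62XX → F_EXX = 620 MPa.
Effective throat t_e = 0.707 × 8 = 5.656 mm.
Total length L = 190 mm; A_we = 5.656 × 190 = 1075 mm².
F_nw = 0.6 F_EXX = 0.6 × 620 = 372 MPa.
φR_n = 0.75 × 372 × 1075 × 10⁻³ = 299.8 kN.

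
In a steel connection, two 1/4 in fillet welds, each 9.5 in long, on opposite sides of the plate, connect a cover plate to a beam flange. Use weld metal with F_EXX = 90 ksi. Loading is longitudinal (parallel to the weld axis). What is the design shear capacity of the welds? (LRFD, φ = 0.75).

Effective throat t_e = 0.707 × 0.25 = 0.1767 in.
Total length L = 19 in; A_we = 0.1767 × 19 = 3.358 in².
F_nw = 0.6 F_EXX = 0.6 × 90 = 54 ksi.
φR_n = 0.75 × 54 × 3.358 = 136 kip.

φR_n ≈ 136 kip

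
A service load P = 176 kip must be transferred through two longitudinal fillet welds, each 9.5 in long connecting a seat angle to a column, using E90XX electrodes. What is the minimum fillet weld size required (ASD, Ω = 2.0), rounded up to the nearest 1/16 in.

w = 1/2 in

E90XX → F_EXX = 90 ksi.
Total weld length L = 19 in.
Required throat t_e = P × Ω / (0.6 F_EXX × L) = 176 × 2.0 / (0.6 × 90 × 19) = 0.3431 in.
Required leg w = t_e / 0.707 = 0.4853 in → use 1/2 in.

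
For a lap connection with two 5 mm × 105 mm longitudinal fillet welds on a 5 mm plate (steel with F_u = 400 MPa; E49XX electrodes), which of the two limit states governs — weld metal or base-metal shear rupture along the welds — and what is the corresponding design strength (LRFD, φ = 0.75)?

φR_n ≈ 164 kN (weld metal governs)

E49XX → F_EXX = 490 MPa.
t_e = 0.707 × 5 = 3.535 mm; L = 210 mm.
Weld metal: φR_n = 0.75 × 0.6 × 490 × 3.535 × 210 × 10⁻³ = 163.7 kN.
Base metal (shear rupture): φR_n = 0.75 × 0.6 × 400 × 5 × 210 × 10⁻³ = 189 kN.
Governing: weld metal.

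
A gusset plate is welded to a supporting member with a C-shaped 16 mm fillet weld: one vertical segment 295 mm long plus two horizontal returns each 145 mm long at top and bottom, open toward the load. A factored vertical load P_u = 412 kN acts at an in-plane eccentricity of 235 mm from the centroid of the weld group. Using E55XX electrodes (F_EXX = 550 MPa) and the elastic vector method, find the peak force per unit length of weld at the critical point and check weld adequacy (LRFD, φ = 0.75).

f_max ≈ 2320 N/mm; adequate

Total weld length L_w = 585 mm. Treat welds as unit-width lines.
Centroid: x̄ = 2×145×72.5 / 585 = 35.94 mm from the vertical weld.
Polar moment about centroid: J = I_x + I_y = [295³/12 + 2×145×147.5²] + [295×35.94² + 2(145³/12 + 145×36.56²)] = 9725000 mm³.
Direct shear f_v = P/L_w = 412×10³ / 585 = 704.3 N/mm (vertical).
Torsion M = P·e = 412×10³ × 235 = 96820000 N·mm.
Critical point at (x, y) = (109.1, 147.5) from centroid. f_tx = M·y/J = 1468 N/mm; f_ty = M·x/J = 1086 N/mm.
Resultant f_max = √[f_tx² + (f_v + f_ty)²] = √[1468² + (704.3 + 1086)²] = 2315 N/mm.
Capacity per unit length: φr_n = 0.75 × 0.6 × 550 × (0.707 × 16) = 2800 N/mm.
2315 ≤ 2800 → adequate.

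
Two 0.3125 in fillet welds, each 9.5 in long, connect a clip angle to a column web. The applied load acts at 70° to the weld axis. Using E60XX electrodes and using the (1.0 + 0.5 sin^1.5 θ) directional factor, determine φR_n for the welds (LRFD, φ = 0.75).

φR_n ≈ 165 kips

E60XX → F_EXX = 60 ksi.
t_e = 0.707 × 0.3125 = 0.2209 in; A_we = 0.2209 × 19 = 4.198 in².
Directional factor: 1.0 + 0.5 sin^1.5(70°) = 1.455.
F_nw = 0.6 × 60 × 1.455 = 52.4 ksi.
φR_n = 0.75 × 52.4 × 4.198 = 165 kips.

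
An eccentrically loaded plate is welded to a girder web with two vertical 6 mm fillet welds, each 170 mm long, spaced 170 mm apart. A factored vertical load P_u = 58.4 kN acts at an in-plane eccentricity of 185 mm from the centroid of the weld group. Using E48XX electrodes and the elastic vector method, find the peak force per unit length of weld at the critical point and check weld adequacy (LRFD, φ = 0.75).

f_max ≈ 532 N/mm; adequate

E48XX → F_EXX = 480 MPa.
Total weld length L_w = 340 mm. Treat welds as unit-width lines.
Polar moment about centroid: J = 2[d³/12 + d(b/2)²] = 2[170³/12 + 170×85²] = 3275000 mm³.
Direct shear f_v = P/L_w = 58.4×10³ / 340 = 171.8 N/mm (vertical).
Torsion M = P·e = 58.4×10³ × 185 = 10804000 N·mm.
Critical point at (x, y) = (85, 85) from centroid. f_tx = M·y/J = 280.4 N/mm; f_ty = M·x/J = 280.4 N/mm.
Resultant f_max = √[f_tx² + (f_v + f_ty)²] = √[280.4² + (171.8 + 280.4)²] = 532 N/mm.
Capacity per unit length: φr_n = 0.75 × 0.6 × 480 × (0.707 × 6) = 916.3 N/mm.
532 ≤ 916.3 → adequate.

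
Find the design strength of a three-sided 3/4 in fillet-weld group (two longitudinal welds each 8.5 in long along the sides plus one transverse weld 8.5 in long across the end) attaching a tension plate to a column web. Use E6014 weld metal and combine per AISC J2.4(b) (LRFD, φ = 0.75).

E60XX → F_EXX = 60 ksi.
t_e = 0.707 × 0.75 = 0.5302 in.
R_nwl = 0.6 × 60 × 0.5302 × 17 = 324.5 kip (longitudinal, 2 welds).
R_nwt = 0.6 × 60 × 0.5302 × 8.5 = 162.3 kip (transverse, base value).
(i) R_nwl + R_nwt = 486.8 kip; (ii) 0.85 R_nwl + 1.5 R_nwt = 519.2 kip.
R_n = max = 519.2 kip [governs: (ii)]; φR_n = 389.4 kip.

φR_n ≈ 389 kip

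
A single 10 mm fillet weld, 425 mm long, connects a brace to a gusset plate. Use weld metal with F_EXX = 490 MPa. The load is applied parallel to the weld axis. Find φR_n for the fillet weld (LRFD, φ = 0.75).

φR_n ≈ 663 kN

Effective throat t_e = 0.707 × 10 = 7.07 mm.
Total length L = 425 mm; A_we = 7.07 × 425 = 3005 mm².
F_nw = 0.6 F_EXX = 0.6 × 490 = 294 MPa.
φR_n = 0.75 × 294 × 3005 × 10⁻³ = 662.5 kN.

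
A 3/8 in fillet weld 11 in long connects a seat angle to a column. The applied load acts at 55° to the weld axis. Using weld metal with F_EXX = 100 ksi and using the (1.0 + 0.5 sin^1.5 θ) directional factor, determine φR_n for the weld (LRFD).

φR_n ≈ 180 kips

t_e = 0.707 × 0.375 = 0.2651 in; A_we = 0.2651 × 11 = 2.916 in².
Directional factor: 1.0 + 0.5 sin^1.5(55°) = 1.371.
F_nw = 0.6 × 100 × 1.371 = 82.24 ksi.
φR_n = 0.75 × 82.24 × 2.916 = 179.9 kips.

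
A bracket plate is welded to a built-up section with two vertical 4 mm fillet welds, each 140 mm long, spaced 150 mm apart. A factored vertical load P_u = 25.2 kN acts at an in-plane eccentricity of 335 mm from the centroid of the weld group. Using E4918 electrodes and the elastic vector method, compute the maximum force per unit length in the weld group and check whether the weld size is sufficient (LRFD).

f_max ≈ 496 N/mm; adequate

E49XX → F_EXX = 490 MPa.
Total weld length L_w = 280 mm. Treat welds as unit-width lines.
Polar moment about centroid: J = 2[d³/12 + d(b/2)²] = 2[140³/12 + 140×75²] = 2032000 mm³.
Direct shear f_v = P/L_w = 25.2×10³ / 280 = 90 N/mm (vertical).
Torsion M = P·e = 25.2×10³ × 335 = 8442000 N·mm.
Critical point at (x, y) = (75, 70) from centroid. f_tx = M·y/J = 290.8 N/mm; f_ty = M·x/J = 311.5 N/mm.
Resultant f_max = √[f_tx² + (f_v + f_ty)²] = √[290.8² + (90 + 311.5)²] = 495.8 N/mm.
Capacity per unit length: φr_n = 0.75 × 0.6 × 490 × (0.707 × 4) = 623.6 N/mm.
495.8 ≤ 623.6 → adequate.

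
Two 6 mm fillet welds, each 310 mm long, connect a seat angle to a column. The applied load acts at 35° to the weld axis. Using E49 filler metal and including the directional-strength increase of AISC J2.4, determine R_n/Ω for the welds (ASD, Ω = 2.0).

E49XX → F_EXX = 490 MPa.
t_e = 0.707 × 6 = 4.242 mm; A_we = 4.242 × 620 = 2630 mm².
Directional factor: 1.0 + 0.5 sin^1.5(35°) = 1.217.
F_nw = 0.6 × 490 × 1.217 = 357.9 MPa.
R_n/Ω = (357.9 × 2630) / 2.0 × 10⁻³ = 470.6 kN.

R_n/Ω ≈ 471 kN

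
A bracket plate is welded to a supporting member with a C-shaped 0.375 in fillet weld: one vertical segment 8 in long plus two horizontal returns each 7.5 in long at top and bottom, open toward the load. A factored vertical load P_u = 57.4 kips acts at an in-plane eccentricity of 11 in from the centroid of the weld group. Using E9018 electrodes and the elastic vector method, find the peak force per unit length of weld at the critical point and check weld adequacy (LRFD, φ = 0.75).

f_max ≈ 11.6 kip/in; NOT adequate

E90XX → F_EXX = 90 ksi.
Total weld length L_w = 23 in. Treat welds as unit-width lines.
Centroid: x̄ = 2×7.5×3.75 / 23 = 2.446 in from the vertical weld.
Polar moment about centroid: J = I_x + I_y = [8³/12 + 2×7.5×4²] + [8×2.446² + 2(7.5³/12 + 7.5×1.304²)] = 426.3 in³.
Direct shear f_v = P/L_w = 57.4 / 23 = 2.496 kip/in (vertical).
Torsion M = P·e = 57.4 × 11 = 631.4 kip·in.
Critical point at (x, y) = (5.054, 4) from centroid. f_tx = M·y/J = 5.924 kip/in; f_ty = M·x/J = 7.485 kip/in.
Resultant f_max = √[f_tx² + (f_v + f_ty)²] = √[5.924² + (2.496 + 7.485)²] = 11.61 kip/in.
Capacity per unit length: φr_n = 0.75 × 0.6 × 90 × (0.707 × 0.375) = 10.74 kip/in.
11.61 > 10.74 → NOT adequate.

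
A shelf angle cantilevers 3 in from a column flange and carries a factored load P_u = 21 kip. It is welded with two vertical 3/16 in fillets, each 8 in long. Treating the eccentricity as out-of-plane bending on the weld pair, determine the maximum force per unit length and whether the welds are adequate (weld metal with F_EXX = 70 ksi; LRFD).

L_w = 2 × 8 = 16 in; section modulus (unit throat) S = 2 × L²/6 = 21.33 in².
Direct shear f_v = P/L_w = 21/16 = 1.312 kip/in.
Moment M = P × e = 21 × 3 = 63 kip·in; bending f_b = M/S = 2.953 kip/in.
f_max = √(f_v² + f_b²) = √(1.312² + 2.953²) = 3.232 kip/in.
φr_n = 0.75 × 0.6 × 70 × (0.707 × 0.1875) = 4.176 kip/in → adequate.

f_max ≈ 3.23 kip/in; adequate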